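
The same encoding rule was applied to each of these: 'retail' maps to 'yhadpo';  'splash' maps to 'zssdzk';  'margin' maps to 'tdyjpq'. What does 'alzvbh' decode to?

Shifts by position in retail: pos 0: r→y (+7), pos 1: e→h (+3), pos 2: t→a (+7), pos 3: a→d (+3) — repeating every 2. It's a Vigenère-style cipher with numeric key [7,3]: position i shifts by key[i mod 2].
Decoding alzvbh: a−7=t, l−3=i, z−7=s, v−3=s, b−7=u, h−3=e.

tissue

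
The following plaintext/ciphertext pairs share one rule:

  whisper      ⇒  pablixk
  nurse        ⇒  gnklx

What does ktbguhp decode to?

rainbow

Compare letters: w→p is +19, h→a is +19, i→b is +19 — a constant shift. This is a Caesar cipher with shift 19.
Undoing it on ktbguhp: k−19=r, t−19=a, b−19=i, g−19=n, u−19=b, h−19=o, p−19=w.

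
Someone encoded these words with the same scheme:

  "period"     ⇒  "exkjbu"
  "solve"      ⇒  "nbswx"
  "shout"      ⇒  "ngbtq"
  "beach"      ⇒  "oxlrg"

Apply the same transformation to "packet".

elrpxq

p(15)→e(4) and e(4)→x(23) fit y≡3x+11 (mod 26); the inverse of 3 mod 26 is 9. Treating letters as 0–25, the rule is x ↦ 3x + 11 (mod 26).
On packet: p(15)→3·15+11≡4=e; a(0)→3·0+11≡11=l; c(2)→3·2+11≡17=r; k(10)→3·10+11≡15=p; e(4)→3·4+11≡23=x; t(19)→3·19+11≡16=q (all mod 26).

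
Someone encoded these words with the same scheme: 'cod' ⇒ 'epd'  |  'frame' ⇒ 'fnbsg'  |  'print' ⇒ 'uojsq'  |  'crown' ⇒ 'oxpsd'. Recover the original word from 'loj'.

ink

Two steps: reverse the string, then apply a Caesar shift of +1.
Reversing it on loj: shift back: l−1=k, o−1=n, j−1=i → kni; then reverse → ink.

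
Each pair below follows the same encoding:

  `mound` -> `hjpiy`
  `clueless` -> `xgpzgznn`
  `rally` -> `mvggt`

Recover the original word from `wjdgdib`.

boiling

It's a constant shift of +21 (ROT21).
Undoing it on wjdgdib: w−21=b, j−21=o, d−21=i, g−21=l, d−21=i, i−21=n, b−21=g.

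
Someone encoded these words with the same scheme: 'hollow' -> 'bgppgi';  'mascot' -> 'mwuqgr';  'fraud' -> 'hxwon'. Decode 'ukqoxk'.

h(7)→b(1) and o(14)→g(6) fit y≡23x+22 (mod 26); the inverse of 23 mod 26 is 17. Each letter's alphabet position (a=0..z=25) is mapped through 23·x+22 mod 26 — an affine cipher.
Decoding ukqoxk: u(20)→17·(20−22)≡18=s; k(10)→17·(10−22)≡4=e; q(16)→17·(16−22)≡2=c; o(14)→17·(14−22)≡20=u; x(23)→17·(23−22)≡17=r; k(10)→17·(10−22)≡4=e (all mod 26).

secure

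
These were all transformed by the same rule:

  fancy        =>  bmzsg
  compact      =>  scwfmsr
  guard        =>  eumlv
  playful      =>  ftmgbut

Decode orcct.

f(5)→b(1) and a(0)→m(12) fit y≡3x+12 (mod 26); the inverse of 3 mod 26 is 9. This is an affine cipher: with a=0,…,z=25, each position x becomes (3x+12) mod 26.
Undoing it on orcct: o(14)→9·(14−12)≡18=s; r(17)→9·(17−12)≡19=t; c(2)→9·(2−12)≡14=o; c(2)→9·(2−12)≡14=o; t(19)→9·(19−12)≡11=l (all mod 26).

stool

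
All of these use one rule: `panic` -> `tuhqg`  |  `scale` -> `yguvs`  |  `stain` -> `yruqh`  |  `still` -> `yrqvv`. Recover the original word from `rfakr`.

Treating letters as 0–25, the rule is x ↦ 19x + 20 (mod 26).
Undoing it on rfakr: r(17)→11·(17−20)≡19=t; f(5)→11·(5−20)≡17=r; a(0)→11·(0−20)≡14=o; k(10)→11·(10−20)≡20=u; r(17)→11·(17−20)≡19=t (all mod 26).

trout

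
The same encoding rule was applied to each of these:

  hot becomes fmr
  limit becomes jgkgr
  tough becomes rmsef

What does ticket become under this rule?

Every letter moves 24 places later in the alphabet, wrapping around z→a.
Applying it to ticket: t+24=r, i+24=g, c+24=a, k+24=i, e+24=c, t+24=r.

rgaicr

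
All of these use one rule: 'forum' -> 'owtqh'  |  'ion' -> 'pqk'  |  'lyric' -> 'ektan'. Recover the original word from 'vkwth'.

Two steps: reverse the string, then apply a Caesar shift of +2.
Reversing it on vkwth: shift back: v−2=t, k−2=i, w−2=u, t−2=r, h−2=f → tiurf; then reverse → fruit.

fruit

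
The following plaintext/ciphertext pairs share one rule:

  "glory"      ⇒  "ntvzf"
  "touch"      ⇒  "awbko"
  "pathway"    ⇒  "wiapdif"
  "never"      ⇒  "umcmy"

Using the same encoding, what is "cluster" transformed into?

Shifts by position in glory: pos 0: g→n (+7), pos 1: l→t (+8), pos 2: o→v (+7), pos 3: r→z (+8) — repeating every 2. A repeating key of period 2 is used — shifts +7, +8 over and over.
For cluster: c+7=j, l+8=t, u+7=b, s+8=a, t+7=a, e+8=m, r+7=y.

jtbaamy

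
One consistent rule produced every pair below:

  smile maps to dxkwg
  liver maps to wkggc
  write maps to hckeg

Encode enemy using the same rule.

The shift depends on letter class: consonant s→d is +11, but vowel i→k is +2. Vowels shift forward by 2 and consonants shift forward by 11.
On enemy: e(vowel)+2=g, n(cons)+11=y, e(vowel)+2=g, m(cons)+11=x, y(cons)+11=j.

gygxj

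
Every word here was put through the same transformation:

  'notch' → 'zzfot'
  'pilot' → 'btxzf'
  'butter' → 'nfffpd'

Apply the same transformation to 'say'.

The shift depends on letter class: consonant n→z is +12, but vowel o→z is +11. The rule splits by letter class: vowels +11, consonants +12.
On say: s(cons)+12=e, a(vowel)+11=l, y(cons)+12=k.

elk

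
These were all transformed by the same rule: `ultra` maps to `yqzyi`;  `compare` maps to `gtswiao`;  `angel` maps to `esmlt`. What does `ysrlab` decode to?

In ultra: u→y is +4, l→q is +5, t→z is +6, r→y is +7 — the shift increases by 1 each position. The shift increases by 1 at each position, starting from +4: 4, 5, 6, ….
Undoing it on ysrlab: y−4=u, s−5=n, r−6=l, l−7=e, a−8=s, b−9=s.

unless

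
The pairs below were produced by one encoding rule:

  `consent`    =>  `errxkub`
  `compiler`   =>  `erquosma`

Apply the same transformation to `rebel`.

In consent: c→e is +2, o→r is +3, n→r is +4, s→x is +5 — the shift increases by 1 each position. Letter i (0-indexed) is shifted by i+2, so successive shifts are 2, 3, 4, ….
Applying it to rebel: r+2=t, e+3=h, b+4=f, e+5=j, l+6=r.

thfjr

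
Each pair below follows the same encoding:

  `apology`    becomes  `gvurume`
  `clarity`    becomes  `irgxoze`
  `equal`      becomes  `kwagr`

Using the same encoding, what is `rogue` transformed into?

Compare letters: a→g is +6, p→v is +6, o→u is +6 — a constant shift. Every letter moves 6 places later in the alphabet, wrapping around z→a.
Applying it to rogue: r+6=x, o+6=u, g+6=m, u+6=a, e+6=k.

xumak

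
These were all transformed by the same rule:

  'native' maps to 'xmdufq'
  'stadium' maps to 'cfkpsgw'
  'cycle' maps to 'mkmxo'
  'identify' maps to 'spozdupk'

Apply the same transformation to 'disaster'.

The shifts repeat in a cycle of length 2: positions 0,1,… shift by +10, +12, then the pattern repeats.
On disaster: d+10=n, i+12=u, s+10=c, a+12=m, s+10=c, t+12=f, e+10=o, r+12=d.

nucmcfod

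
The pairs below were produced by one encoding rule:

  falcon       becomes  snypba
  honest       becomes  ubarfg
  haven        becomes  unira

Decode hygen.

Compare letters: f→s is +13, a→n is +13, l→y is +13 — a constant shift. Each letter is shifted forward by 13 in the alphabet (a Caesar shift of +13).
Undoing it on hygen: h−13=u, y−13=l, g−13=t, e−13=r, n−13=a.

ultra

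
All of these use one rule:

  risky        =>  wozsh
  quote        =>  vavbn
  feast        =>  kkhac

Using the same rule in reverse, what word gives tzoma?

In risky: r→w is +5, i→o is +6, s→z is +7, k→s is +8 — the shift increases by 1 each position. The shift increases by 1 at each position, starting from +5: 5, 6, 7, ….
Undoing it on tzoma: t−5=o, z−6=t, o−7=h, m−8=e, a−9=r.

other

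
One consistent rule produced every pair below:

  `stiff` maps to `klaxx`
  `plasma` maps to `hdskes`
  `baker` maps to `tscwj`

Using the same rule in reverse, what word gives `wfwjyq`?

Compare letters: s→k is +18, t→l is +18, i→a is +18 — a constant shift. Every letter moves 18 places later in the alphabet, wrapping around z→a.
Undoing it on wfwjyq: w−18=e, f−18=n, w−18=e, j−18=r, y−18=g, q−18=y.

energy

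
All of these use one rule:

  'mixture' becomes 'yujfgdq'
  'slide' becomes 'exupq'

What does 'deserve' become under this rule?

pqeqdhq

Each letter is shifted forward by 12 in the alphabet (a Caesar shift of +12).
Applying it to deserve: d+12=p, e+12=q, s+12=e, e+12=q, r+12=d, v+12=h, e+12=q.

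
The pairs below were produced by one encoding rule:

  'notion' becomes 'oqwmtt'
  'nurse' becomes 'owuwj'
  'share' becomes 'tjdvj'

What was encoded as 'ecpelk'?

damage

Letter i (0-indexed) is shifted by i+1, so successive shifts are 1, 2, 3, ….
Undoing it on ecpelk: e−1=d, c−2=a, p−3=m, e−4=a, l−5=g, k−6=e.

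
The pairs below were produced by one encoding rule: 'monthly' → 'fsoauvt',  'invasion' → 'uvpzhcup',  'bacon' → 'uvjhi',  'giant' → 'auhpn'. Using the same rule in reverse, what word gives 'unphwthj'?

The output letters match the input read backwards, each shifted +7: monthly reversed is ylhtnom. The word is reversed, then every letter is shifted forward by 7.
Undoing it on unphwthj: shift back: u−7=n, n−7=g, p−7=i, h−7=a, w−7=p, t−7=m, h−7=a, j−7=c → ngiapmac; then reverse → campaign.

campaign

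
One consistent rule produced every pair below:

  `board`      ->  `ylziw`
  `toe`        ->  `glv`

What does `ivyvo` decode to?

Letters are reflected about the middle of the alphabet (position → 25−position): Atbash.
Undoing it on ivyvo: i↔r, v↔e, y↔b, v↔e, o↔l.

rebel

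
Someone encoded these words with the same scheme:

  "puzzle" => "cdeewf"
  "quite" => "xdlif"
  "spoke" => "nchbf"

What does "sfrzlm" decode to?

p(15)→c(2) and u(20)→d(3) fit y≡21x+25 (mod 26); the inverse of 21 mod 26 is 5. Treating letters as 0–25, the rule is x ↦ 21x + 25 (mod 26).
Undoing it on sfrzlm: s(18)→5·(18−25)≡17=r; f(5)→5·(5−25)≡4=e; r(17)→5·(17−25)≡12=m; z(25)→5·(25−25)≡0=a; l(11)→5·(11−25)≡8=i; m(12)→5·(12−25)≡13=n (all mod 26).

remain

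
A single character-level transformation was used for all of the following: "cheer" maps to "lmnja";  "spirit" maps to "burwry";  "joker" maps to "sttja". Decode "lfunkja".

caliber

Shifts by position in cheer: pos 0: c→l (+9), pos 1: h→m (+5), pos 2: e→n (+9), pos 3: e→j (+5) — repeating every 2. A repeating key of period 2 is used — shifts +9, +5 over and over.
Decoding lfunkja: l−9=c, f−5=a, u−9=l, n−5=i, k−9=b, j−5=e, a−9=r.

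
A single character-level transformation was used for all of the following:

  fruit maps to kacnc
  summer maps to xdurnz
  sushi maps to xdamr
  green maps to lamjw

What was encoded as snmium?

needle

Shifts by position in fruit: pos 0: f→k (+5), pos 1: r→a (+9), pos 2: u→c (+8), pos 3: i→n (+5), pos 4: t→c (+9) — repeating every 3. The shifts repeat in a cycle of length 3: positions 0,1,… shift by +5, +9, +8, then the pattern repeats.
Decoding snmium: s−5=n, n−9=e, m−8=e, i−5=d, u−9=l, m−8=e.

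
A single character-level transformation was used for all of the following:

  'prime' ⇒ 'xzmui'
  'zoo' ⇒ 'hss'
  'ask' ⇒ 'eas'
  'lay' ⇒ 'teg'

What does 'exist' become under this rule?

Vowels shift forward by 4 and consonants shift forward by 8.
Applying it to exist: e(vowel)+4=i, x(cons)+8=f, i(vowel)+4=m, s(cons)+8=a, t(cons)+8=b.

ifmab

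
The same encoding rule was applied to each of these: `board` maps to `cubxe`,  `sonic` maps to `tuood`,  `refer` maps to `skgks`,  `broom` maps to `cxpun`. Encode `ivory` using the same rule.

jbpxz

A repeating key of period 2 is used — shifts +1, +6 over and over.
For ivory: i+1=j, v+6=b, o+1=p, r+6=x, y+1=z.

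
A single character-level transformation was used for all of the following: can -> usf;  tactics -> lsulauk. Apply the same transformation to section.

Compare letters: c→u is +18, a→s is +18, n→f is +18 — a constant shift. Every letter moves 18 places later in the alphabet, wrapping around z→a.
On section: s+18=k, e+18=w, c+18=u, t+18=l, i+18=a, o+18=g, n+18=f.

kwulagf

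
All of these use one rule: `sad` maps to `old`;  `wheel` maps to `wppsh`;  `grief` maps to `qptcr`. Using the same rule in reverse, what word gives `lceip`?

extra

The word is reversed, then every letter is shifted forward by 11.
Decoding lceip: shift back: l−11=a, c−11=r, e−11=t, i−11=x, p−11=e → artxe; then reverse → extra.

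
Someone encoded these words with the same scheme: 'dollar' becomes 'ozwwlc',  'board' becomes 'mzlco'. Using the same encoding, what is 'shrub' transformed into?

dscfm

It's a constant shift of +11 (ROT11).
Applying it to shrub: s+11=d, h+11=s, r+11=c, u+11=f, b+11=m.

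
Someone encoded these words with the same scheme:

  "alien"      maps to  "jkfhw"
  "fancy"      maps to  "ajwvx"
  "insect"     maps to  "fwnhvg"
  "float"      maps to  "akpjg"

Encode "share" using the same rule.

nmjuh

Treating letters as 0–25, the rule is x ↦ 19x + 9 (mod 26).
On share: s(18)→19·18+9≡13=n; h(7)→19·7+9≡12=m; a(0)→19·0+9≡9=j; r(17)→19·17+9≡20=u; e(4)→19·4+9≡7=h (all mod 26).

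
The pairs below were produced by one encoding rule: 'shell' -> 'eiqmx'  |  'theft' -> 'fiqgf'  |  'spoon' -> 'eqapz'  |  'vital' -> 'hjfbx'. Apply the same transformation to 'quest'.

cvqtf

It's a Vigenère-style cipher with numeric key [12,1]: position i shifts by key[i mod 2].
Applying it to quest: q+12=c, u+1=v, e+12=q, s+1=t, t+12=f.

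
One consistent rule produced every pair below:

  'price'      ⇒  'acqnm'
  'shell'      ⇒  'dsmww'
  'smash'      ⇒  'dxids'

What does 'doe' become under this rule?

owm

The shift depends on letter class: consonant p→a is +11, but vowel i→q is +8. Vowels shift forward by 8 and consonants shift forward by 11.
For doe: d(cons)+11=o, o(vowel)+8=w, e(vowel)+8=m.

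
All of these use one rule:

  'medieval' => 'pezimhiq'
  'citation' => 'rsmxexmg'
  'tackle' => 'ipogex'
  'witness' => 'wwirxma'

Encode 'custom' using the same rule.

qsxwyg

The output letters match the input read backwards, each shifted +4: medieval reversed is laveidem. Read the word backwards and shift each letter +4.
On custom: reverse → motsuc; then shift: m+4=q, o+4=s, t+4=x, s+4=w, u+4=y, c+4=g.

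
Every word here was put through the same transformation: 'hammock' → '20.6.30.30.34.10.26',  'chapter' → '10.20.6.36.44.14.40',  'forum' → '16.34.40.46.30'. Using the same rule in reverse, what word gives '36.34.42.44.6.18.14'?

With a=1..z=26, the number is 2·pos + 4.
Decoding 36.34.42.44.6.18.14: 36→(36−4)÷2=16=p, 34→(34−4)÷2=15=o, 42→(42−4)÷2=19=s, 44→(44−4)÷2=20=t, 6→(6−4)÷2=1=a, 18→(18−4)÷2=7=g, 14→(14−4)÷2=5=e.

postage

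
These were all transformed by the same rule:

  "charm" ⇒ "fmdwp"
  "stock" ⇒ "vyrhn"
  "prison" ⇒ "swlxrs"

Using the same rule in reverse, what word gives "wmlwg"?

Shifts by position in charm: pos 0: c→f (+3), pos 1: h→m (+5), pos 2: a→d (+3), pos 3: r→w (+5) — repeating every 2. It's a Vigenère-style cipher with numeric key [3,5]: position i shifts by key[i mod 2].
Undoing it on wmlwg: w−3=t, m−5=h, l−3=i, w−5=r, g−3=d.

third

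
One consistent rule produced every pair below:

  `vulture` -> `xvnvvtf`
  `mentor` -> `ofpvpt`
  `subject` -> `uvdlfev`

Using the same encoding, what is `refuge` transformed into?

The shift depends on letter class: consonant v→x is +2, but vowel u→v is +1. The rule splits by letter class: vowels +1, consonants +2.
Applying it to refuge: r(cons)+2=t, e(vowel)+1=f, f(cons)+2=h, u(vowel)+1=v, g(cons)+2=i, e(vowel)+1=f.

tfhvif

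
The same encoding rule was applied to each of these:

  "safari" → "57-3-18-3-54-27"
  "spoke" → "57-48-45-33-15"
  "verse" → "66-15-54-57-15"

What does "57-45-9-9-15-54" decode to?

soccer

s(#19)→57 and a(#1)→3: differences scale by 3, so n = 3·pos + 0. The formula is n = 3×(alphabet index, a=1).
Undoing it on 57-45-9-9-15-54: 57→(57−0)÷3=19=s, 45→(45−0)÷3=15=o, 9→(9−0)÷3=3=c, 9→(9−0)÷3=3=c, 15→(15−0)÷3=5=e, 54→(54−0)÷3=18=r.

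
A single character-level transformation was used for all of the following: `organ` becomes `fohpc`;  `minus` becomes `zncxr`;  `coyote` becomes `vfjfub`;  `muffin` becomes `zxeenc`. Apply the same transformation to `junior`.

qxcnfo

o(14)→f(5) and r(17)→o(14) fit y≡3x+15 (mod 26); the inverse of 3 mod 26 is 9. Treating letters as 0–25, the rule is x ↦ 3x + 15 (mod 26).
Applying it to junior: j(9)→3·9+15≡16=q; u(20)→3·20+15≡23=x; n(13)→3·13+15≡2=c; i(8)→3·8+15≡13=n; o(14)→3·14+15≡5=f; r(17)→3·17+15≡14=o (all mod 26).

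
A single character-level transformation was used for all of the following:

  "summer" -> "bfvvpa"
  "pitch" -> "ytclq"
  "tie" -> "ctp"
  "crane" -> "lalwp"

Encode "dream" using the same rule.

maplv

The shift depends on letter class: consonant s→b is +9, but vowel u→f is +11. The rule splits by letter class: vowels +11, consonants +9.
On dream: d(cons)+9=m, r(cons)+9=a, e(vowel)+11=p, a(vowel)+11=l, m(cons)+9=v.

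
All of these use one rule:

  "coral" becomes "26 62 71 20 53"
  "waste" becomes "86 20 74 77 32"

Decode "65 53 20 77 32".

plate

c(#3)→26 and o(#15)→62: differences scale by 3, so n = 3·pos + 17. With a=1..z=26, the number is 3·pos + 17.
Reversing it on 65 53 20 77 32: 65→(65−17)÷3=16=p, 53→(53−17)÷3=12=l, 20→(20−17)÷3=1=a, 77→(77−17)÷3=20=t, 32→(32−17)÷3=5=e.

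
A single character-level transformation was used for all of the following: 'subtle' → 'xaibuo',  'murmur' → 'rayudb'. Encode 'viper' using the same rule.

In subtle: s→x is +5, u→a is +6, b→i is +7, t→b is +8 — the shift increases by 1 each position. Each letter shifts forward by (position + 5), i.e. 5, 6, 7, … — the shift grows by one for each successive letter.
On viper: v+5=a, i+6=o, p+7=w, e+8=m, r+9=a.

aowma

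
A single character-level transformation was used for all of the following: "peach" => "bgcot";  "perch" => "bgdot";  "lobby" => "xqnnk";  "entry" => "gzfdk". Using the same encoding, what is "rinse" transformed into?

dkzeg

The shift depends on letter class: consonant p→b is +12, but vowel e→g is +2. Vowels shift forward by 2 and consonants shift forward by 12.
On rinse: r(cons)+12=d, i(vowel)+2=k, n(cons)+12=z, s(cons)+12=e, e(vowel)+2=g.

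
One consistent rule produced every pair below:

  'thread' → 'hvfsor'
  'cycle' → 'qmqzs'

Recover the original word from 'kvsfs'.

Compare letters: t→h is +14, h→v is +14, r→f is +14 — a constant shift. Each letter is shifted forward by 14 in the alphabet (a Caesar shift of +14).
Undoing it on kvsfs: k−14=w, v−14=h, s−14=e, f−14=r, s−14=e.

where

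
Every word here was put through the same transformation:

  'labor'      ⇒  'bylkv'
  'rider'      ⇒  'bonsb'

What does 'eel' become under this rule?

Read the word backwards and shift each letter +10.
On eel: reverse → lee; then shift: l+10=v, e+10=o, e+10=o.

voo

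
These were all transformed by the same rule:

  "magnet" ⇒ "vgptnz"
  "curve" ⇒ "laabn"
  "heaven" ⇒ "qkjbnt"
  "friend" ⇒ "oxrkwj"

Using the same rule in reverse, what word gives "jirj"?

Shifts by position in magnet: pos 0: m→v (+9), pos 1: a→g (+6), pos 2: g→p (+9), pos 3: n→t (+6) — repeating every 2. The shifts repeat in a cycle of length 2: positions 0,1,… shift by +9, +6, then the pattern repeats.
Undoing it on jirj: j−9=a, i−6=c, r−9=i, j−6=d.

acid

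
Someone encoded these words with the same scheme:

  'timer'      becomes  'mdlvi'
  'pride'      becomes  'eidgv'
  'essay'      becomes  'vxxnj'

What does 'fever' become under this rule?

t(19)→m(12) and i(8)→d(3) fit y≡15x+13 (mod 26); the inverse of 15 mod 26 is 7. This is an affine cipher: with a=0,…,z=25, each position x becomes (15x+13) mod 26.
For fever: f(5)→15·5+13≡10=k; e(4)→15·4+13≡21=v; v(21)→15·21+13≡16=q; e(4)→15·4+13≡21=v; r(17)→15·17+13≡8=i (all mod 26).

kvqvi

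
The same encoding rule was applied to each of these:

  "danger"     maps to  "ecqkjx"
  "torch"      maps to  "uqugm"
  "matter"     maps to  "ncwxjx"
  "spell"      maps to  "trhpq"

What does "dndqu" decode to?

clamp

In danger: d→e is +1, a→c is +2, n→q is +3, g→k is +4 — the shift increases by 1 each position. Letter i (0-indexed) is shifted by i+1, so successive shifts are 1, 2, 3, ….
Decoding dndqu: d−1=c, n−2=l, d−3=a, q−4=m, u−5=p.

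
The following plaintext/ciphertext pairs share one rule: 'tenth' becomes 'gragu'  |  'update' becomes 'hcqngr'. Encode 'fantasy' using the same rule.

Compare letters: t→g is +13, e→r is +13, n→a is +13 — a constant shift. This is a Caesar cipher with shift 13.
For fantasy: f+13=s, a+13=n, n+13=a, t+13=g, a+13=n, s+13=f, y+13=l.

snagnfl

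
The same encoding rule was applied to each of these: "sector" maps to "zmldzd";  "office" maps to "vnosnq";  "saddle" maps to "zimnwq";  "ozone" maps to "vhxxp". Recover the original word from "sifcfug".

lawsuit

Each letter shifts forward by (position + 7), i.e. 7, 8, 9, … — the shift grows by one for each successive letter.
Reversing it on sifcfug: s−7=l, i−8=a, f−9=w, c−10=s, f−11=u, u−12=i, g−13=t.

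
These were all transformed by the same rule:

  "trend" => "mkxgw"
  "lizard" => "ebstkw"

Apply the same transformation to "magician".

ftzbvbtg

Every letter moves 19 places later in the alphabet, wrapping around z→a.
For magician: m+19=f, a+19=t, g+19=z, i+19=b, c+19=v, i+19=b, a+19=t, n+19=g.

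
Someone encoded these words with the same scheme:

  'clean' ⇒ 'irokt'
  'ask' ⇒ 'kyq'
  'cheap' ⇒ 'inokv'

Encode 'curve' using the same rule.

iexbo

The shift depends on letter class: consonant c→i is +6, but vowel e→o is +10. Vowels shift forward by 10 and consonants shift forward by 6.
For curve: c(cons)+6=i, u(vowel)+10=e, r(cons)+6=x, v(cons)+6=b, e(vowel)+10=o.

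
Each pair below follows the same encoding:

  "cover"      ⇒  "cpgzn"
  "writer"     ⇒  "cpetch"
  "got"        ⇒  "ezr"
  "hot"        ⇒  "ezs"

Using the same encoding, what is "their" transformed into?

The output letters match the input read backwards, each shifted +11: cover reversed is revoc. Read the word backwards and shift each letter +11.
Applying it to their: reverse → rieht; then shift: r+11=c, i+11=t, e+11=p, h+11=s, t+11=e.

ctpse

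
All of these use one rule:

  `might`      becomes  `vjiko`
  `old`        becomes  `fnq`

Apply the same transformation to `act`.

vec

The output letters match the input read backwards, each shifted +2: might reversed is thgim. Read the word backwards and shift each letter +2.
On act: reverse → tca; then shift: t+2=v, c+2=e, a+2=c.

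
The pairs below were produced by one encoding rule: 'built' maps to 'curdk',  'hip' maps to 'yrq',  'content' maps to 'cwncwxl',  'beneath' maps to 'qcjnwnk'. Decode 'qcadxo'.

fourth

The output letters match the input read backwards, each shifted +9: built reversed is tliub. The word is reversed, then every letter is shifted forward by 9.
Decoding qcadxo: shift back: q−9=h, c−9=t, a−9=r, d−9=u, x−9=o, o−9=f → htruof; then reverse → fourth.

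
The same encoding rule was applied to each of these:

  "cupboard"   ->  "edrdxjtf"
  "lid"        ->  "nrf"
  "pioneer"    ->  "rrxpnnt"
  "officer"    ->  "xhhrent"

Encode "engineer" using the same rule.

npirpnnt

The rule splits by letter class: vowels +9, consonants +2.
On engineer: e(vowel)+9=n, n(cons)+2=p, g(cons)+2=i, i(vowel)+9=r, n(cons)+2=p, e(vowel)+9=n, e(vowel)+9=n, r(cons)+2=t.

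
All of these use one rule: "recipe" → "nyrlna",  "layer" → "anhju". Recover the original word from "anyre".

viper

The output letters match the input read backwards, each shifted +9: recipe reversed is epicer. Read the word backwards and shift each letter +9.
Decoding anyre: shift back: a−9=r, n−9=e, y−9=p, r−9=i, e−9=v → repiv; then reverse → viper.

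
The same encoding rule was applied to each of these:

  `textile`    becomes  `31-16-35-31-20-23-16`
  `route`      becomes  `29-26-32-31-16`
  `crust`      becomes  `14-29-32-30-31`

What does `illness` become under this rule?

Each letter is replaced by its alphabet position (a=1..z=26) + 11.
Applying it to illness: i=9→20, l=12→23, l=12→23, n=14→25, e=5→16, s=19→30, s=19→30.

20-23-23-25-16-30-30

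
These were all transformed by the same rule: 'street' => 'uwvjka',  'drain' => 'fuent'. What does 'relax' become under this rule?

Letter i (0-indexed) is shifted by i+2, so successive shifts are 2, 3, 4, ….
Applying it to relax: r+2=t, e+3=h, l+4=p, a+5=f, x+6=d.

thpfd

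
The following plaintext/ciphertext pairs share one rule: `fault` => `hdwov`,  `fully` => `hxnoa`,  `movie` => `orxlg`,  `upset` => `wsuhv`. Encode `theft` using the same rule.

vkgiv

A repeating key of period 2 is used — shifts +2, +3 over and over.
Applying it to theft: t+2=v, h+3=k, e+2=g, f+3=i, t+2=v.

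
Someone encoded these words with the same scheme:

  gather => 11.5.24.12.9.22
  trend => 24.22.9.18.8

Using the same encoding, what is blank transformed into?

6.16.5.18.15

g is letter #7 and maps to 11: an offset of 4. Letters become their 1-based position plus 4 (so a→5, b→6, …).
On blank: b=2→6, l=12→16, a=1→5, n=14→18, k=11→15.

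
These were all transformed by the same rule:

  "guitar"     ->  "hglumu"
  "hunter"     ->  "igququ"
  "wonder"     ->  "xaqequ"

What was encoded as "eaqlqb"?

Shifts by position in guitar: pos 0: g→h (+1), pos 1: u→g (+12), pos 2: i→l (+3), pos 3: t→u (+1), pos 4: a→m (+12), pos 5: r→u (+3) — repeating every 3. A repeating key of period 3 is used — shifts +1, +12, +3 over and over.
Undoing it on eaqlqb: e−1=d, a−12=o, q−3=n, l−1=k, q−12=e, b−3=y.

donkey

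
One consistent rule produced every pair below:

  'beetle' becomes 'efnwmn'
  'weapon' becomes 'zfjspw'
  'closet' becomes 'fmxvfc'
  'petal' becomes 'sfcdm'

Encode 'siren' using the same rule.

vjaho

Shifts by position in beetle: pos 0: b→e (+3), pos 1: e→f (+1), pos 2: e→n (+9), pos 3: t→w (+3), pos 4: l→m (+1), pos 5: e→n (+9) — repeating every 3. It's a Vigenère-style cipher with numeric key [3,1,9]: position i shifts by key[i mod 3].
For siren: s+3=v, i+1=j, r+9=a, e+3=h, n+1=o.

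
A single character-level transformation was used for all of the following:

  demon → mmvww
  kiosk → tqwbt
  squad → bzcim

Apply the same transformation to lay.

The shift depends on letter class: consonant d→m is +9, but vowel e→m is +8. The rule splits by letter class: vowels +8, consonants +9.
Applying it to lay: l(cons)+9=u, a(vowel)+8=i, y(cons)+9=h.

uih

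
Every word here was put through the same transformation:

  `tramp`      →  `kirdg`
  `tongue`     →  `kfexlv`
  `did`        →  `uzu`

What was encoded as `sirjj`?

brass

Compare letters: t→k is +17, r→i is +17, a→r is +17 — a constant shift. This is a Caesar cipher with shift 17.
Reversing it on sirjj: s−17=b, i−17=r, r−17=a, j−17=s, j−17=s.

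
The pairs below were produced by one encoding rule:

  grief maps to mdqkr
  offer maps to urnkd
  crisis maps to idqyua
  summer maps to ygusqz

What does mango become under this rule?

Shifts by position in grief: pos 0: g→m (+6), pos 1: r→d (+12), pos 2: i→q (+8), pos 3: e→k (+6), pos 4: f→r (+12) — repeating every 3. A repeating key of period 3 is used — shifts +6, +12, +8 over and over.
For mango: m+6=s, a+12=m, n+8=v, g+6=m, o+12=a.

smvma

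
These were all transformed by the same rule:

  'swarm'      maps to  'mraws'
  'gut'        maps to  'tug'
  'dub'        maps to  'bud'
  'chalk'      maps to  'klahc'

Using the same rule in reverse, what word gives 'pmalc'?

It's just the letters in reverse order.
Decoding pmalc: then reverse → clamp.

clamp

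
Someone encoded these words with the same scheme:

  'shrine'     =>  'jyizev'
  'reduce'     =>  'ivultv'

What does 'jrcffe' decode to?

Compare letters: s→j is +17, h→y is +17, r→i is +17 — a constant shift. This is a Caesar cipher with shift 17.
Reversing it on jrcffe: j−17=s, r−17=a, c−17=l, f−17=o, f−17=o, e−17=n.

saloon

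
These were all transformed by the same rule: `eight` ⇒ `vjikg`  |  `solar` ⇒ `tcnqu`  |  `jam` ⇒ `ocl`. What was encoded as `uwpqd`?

bonus

The output letters match the input read backwards, each shifted +2: eight reversed is thgie. Read the word backwards and shift each letter +2.
Decoding uwpqd: shift back: u−2=s, w−2=u, p−2=n, q−2=o, d−2=b → sunob; then reverse → bonus.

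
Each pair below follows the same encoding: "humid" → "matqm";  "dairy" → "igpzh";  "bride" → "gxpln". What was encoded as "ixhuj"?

In humid: h→m is +5, u→a is +6, m→t is +7, i→q is +8 — the shift increases by 1 each position. Letter i (0-indexed) is shifted by i+5, so successive shifts are 5, 6, 7, ….
Undoing it on ixhuj: i−5=d, x−6=r, h−7=a, u−8=m, j−9=a.

drama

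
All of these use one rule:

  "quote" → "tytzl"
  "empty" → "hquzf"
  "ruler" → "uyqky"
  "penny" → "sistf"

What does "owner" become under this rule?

In quote: q→t is +3, u→y is +4, o→t is +5, t→z is +6 — the shift increases by 1 each position. The shift increases by 1 at each position, starting from +3: 3, 4, 5, ….
For owner: o+3=r, w+4=a, n+5=s, e+6=k, r+7=y.

rasky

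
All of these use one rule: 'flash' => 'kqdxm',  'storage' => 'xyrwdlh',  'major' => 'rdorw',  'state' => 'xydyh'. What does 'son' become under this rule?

xrs

The shift depends on letter class: consonant f→k is +5, but vowel a→d is +3. The rule splits by letter class: vowels +3, consonants +5.
Applying it to son: s(cons)+5=x, o(vowel)+3=r, n(cons)+5=s.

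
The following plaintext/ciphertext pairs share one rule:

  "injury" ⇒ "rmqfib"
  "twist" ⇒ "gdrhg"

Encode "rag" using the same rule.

izt

Letters are reflected about the middle of the alphabet (position → 25−position): Atbash.
On rag: r↔i, a↔z, g↔t.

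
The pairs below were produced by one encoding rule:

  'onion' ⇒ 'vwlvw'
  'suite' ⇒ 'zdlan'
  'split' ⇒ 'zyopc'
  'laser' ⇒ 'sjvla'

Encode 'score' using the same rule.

zlryn

Shifts by position in onion: pos 0: o→v (+7), pos 1: n→w (+9), pos 2: i→l (+3), pos 3: o→v (+7), pos 4: n→w (+9) — repeating every 3. The shifts repeat in a cycle of length 3: positions 0,1,… shift by +7, +9, +3, then the pattern repeats.
For score: s+7=z, c+9=l, o+3=r, r+7=y, e+9=n.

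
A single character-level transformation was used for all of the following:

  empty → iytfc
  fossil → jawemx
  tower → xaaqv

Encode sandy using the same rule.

It's a Vigenère-style cipher with numeric key [4,12]: position i shifts by key[i mod 2].
Applying it to sandy: s+4=w, a+12=m, n+4=r, d+12=p, y+4=c.

wmrpc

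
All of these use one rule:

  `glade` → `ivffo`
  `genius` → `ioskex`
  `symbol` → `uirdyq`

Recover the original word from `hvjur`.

flesh

Shifts by position in glade: pos 0: g→i (+2), pos 1: l→v (+10), pos 2: a→f (+5), pos 3: d→f (+2), pos 4: e→o (+10) — repeating every 3. It's a Vigenère-style cipher with numeric key [2,10,5]: position i shifts by key[i mod 3].
Decoding hvjur: h−2=f, v−10=l, j−5=e, u−2=s, r−10=h.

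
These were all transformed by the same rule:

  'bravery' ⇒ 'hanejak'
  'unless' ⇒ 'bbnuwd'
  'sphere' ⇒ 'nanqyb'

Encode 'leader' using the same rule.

anmjnu

The output letters match the input read backwards, each shifted +9: bravery reversed is yrevarb. Read the word backwards and shift each letter +9.
For leader: reverse → redael; then shift: r+9=a, e+9=n, d+9=m, a+9=j, e+9=n, l+9=u.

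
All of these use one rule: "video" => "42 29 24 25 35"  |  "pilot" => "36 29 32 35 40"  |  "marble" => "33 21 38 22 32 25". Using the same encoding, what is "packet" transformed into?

The number is (letter's place in the alphabet, a=1) + 20.
On packet: p=16→36, a=1→21, c=3→23, k=11→31, e=5→25, t=20→40.

36 21 23 31 25 40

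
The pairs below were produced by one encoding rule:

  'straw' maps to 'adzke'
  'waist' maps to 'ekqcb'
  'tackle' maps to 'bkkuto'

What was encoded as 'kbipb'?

craft

Shifts by position in straw: pos 0: s→a (+8), pos 1: t→d (+10), pos 2: r→z (+8), pos 3: a→k (+10) — repeating every 2. A repeating key of period 2 is used — shifts +8, +10 over and over.
Undoing it on kbipb: k−8=c, b−10=r, i−8=a, p−10=f, b−8=t.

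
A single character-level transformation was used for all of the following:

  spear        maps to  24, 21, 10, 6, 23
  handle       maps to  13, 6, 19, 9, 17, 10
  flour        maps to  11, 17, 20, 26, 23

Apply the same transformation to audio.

6, 26, 9, 14, 20

s is letter #19 and maps to 24: an offset of 5. The number is (letter's place in the alphabet, a=1) + 5.
Applying it to audio: a=1→6, u=21→26, d=4→9, i=9→14, o=15→20.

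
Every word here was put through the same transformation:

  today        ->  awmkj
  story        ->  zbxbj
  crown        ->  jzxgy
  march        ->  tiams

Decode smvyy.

In today: t→a is +7, o→w is +8, d→m is +9, a→k is +10 — the shift increases by 1 each position. Each letter shifts forward by (position + 7), i.e. 7, 8, 9, … — the shift grows by one for each successive letter.
Decoding smvyy: s−7=l, m−8=e, v−9=m, y−10=o, y−11=n.

lemon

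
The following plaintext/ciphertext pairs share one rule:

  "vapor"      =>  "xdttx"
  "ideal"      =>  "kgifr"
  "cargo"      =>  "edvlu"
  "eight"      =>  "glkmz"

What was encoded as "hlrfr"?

In vapor: v→x is +2, a→d is +3, p→t is +4, o→t is +5 — the shift increases by 1 each position. Letter i (0-indexed) is shifted by i+2, so successive shifts are 2, 3, 4, ….
Reversing it on hlrfr: h−2=f, l−3=i, r−4=n, f−5=a, r−6=l.

final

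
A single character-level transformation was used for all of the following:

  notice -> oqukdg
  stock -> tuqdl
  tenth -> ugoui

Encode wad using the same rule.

The rule splits by letter class: vowels +2, consonants +1.
On wad: w(cons)+1=x, a(vowel)+2=c, d(cons)+1=e.

xce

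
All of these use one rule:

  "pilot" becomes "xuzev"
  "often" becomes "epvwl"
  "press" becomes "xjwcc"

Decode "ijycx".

grasp

This is an affine cipher: with a=0,…,z=25, each position x becomes (19x+24) mod 26.
Reversing it on ijycx: i(8)→11·(8−24)≡6=g; j(9)→11·(9−24)≡17=r; y(24)→11·(24−24)≡0=a; c(2)→11·(2−24)≡18=s; x(23)→11·(23−24)≡15=p (all mod 26).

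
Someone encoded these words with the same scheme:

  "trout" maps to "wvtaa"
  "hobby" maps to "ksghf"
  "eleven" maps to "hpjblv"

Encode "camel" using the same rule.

ferks

In trout: t→w is +3, r→v is +4, o→t is +5, u→a is +6 — the shift increases by 1 each position. Each letter shifts forward by (position + 3), i.e. 3, 4, 5, … — the shift grows by one for each successive letter.
Applying it to camel: c+3=f, a+4=e, m+5=r, e+6=k, l+7=s.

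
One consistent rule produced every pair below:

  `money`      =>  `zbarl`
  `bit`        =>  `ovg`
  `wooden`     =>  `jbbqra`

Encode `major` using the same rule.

It's a constant shift of +13 (ROT13).
Applying it to major: m+13=z, a+13=n, j+13=w, o+13=b, r+13=e.

znwbe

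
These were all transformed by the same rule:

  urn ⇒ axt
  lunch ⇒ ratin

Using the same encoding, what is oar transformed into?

Compare letters: u→a is +6, r→x is +6, n→t is +6 — a constant shift. Each letter is shifted forward by 6 in the alphabet (a Caesar shift of +6).
For oar: o+6=u, a+6=g, r+6=x.

ugx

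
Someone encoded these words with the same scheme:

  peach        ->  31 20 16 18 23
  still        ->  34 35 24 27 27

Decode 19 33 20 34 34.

dress

Each letter is replaced by its alphabet position (a=1..z=26) + 15.
Undoing it on 19 33 20 34 34: 19→(19−15)÷1=4=d, 33→(33−15)÷1=18=r, 20→(20−15)÷1=5=e, 34→(34−15)÷1=19=s, 34→(34−15)÷1=19=s.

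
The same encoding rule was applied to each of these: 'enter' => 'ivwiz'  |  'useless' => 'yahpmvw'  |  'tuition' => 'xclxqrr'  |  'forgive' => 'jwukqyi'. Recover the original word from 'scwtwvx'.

Shifts by position in enter: pos 0: e→i (+4), pos 1: n→v (+8), pos 2: t→w (+3), pos 3: e→i (+4), pos 4: r→z (+8) — repeating every 3. The shifts repeat in a cycle of length 3: positions 0,1,… shift by +4, +8, +3, then the pattern repeats.
Decoding scwtwvx: s−4=o, c−8=u, w−3=t, t−4=p, w−8=o, v−3=s, x−4=t.

outpost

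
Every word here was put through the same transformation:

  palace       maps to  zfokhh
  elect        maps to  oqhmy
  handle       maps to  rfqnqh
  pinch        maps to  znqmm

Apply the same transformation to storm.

A repeating key of period 3 is used — shifts +10, +5, +3 over and over.
Applying it to storm: s+10=c, t+5=y, o+3=r, r+10=b, m+5=r.

cyrbr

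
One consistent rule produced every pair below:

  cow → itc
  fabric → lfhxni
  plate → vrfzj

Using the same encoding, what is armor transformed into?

The shift depends on letter class: consonant c→i is +6, but vowel o→t is +5. Two shifts are in play — +5 for a/e/i/o/u, +6 for every other letter.
On armor: a(vowel)+5=f, r(cons)+6=x, m(cons)+6=s, o(vowel)+5=t, r(cons)+6=x.

fxstx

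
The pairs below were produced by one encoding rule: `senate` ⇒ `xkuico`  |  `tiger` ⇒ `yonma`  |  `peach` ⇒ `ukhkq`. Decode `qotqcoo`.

In senate: s→x is +5, e→k is +6, n→u is +7, a→i is +8 — the shift increases by 1 each position. Letter i (0-indexed) is shifted by i+5, so successive shifts are 5, 6, 7, ….
Reversing it on qotqcoo: q−5=l, o−6=i, t−7=m, q−8=i, c−9=t, o−10=e, o−11=d.

limited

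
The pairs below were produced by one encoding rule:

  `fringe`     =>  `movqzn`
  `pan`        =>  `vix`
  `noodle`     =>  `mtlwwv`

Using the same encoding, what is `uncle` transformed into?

mtkvc

The output letters match the input read backwards, each shifted +8: fringe reversed is egnirf. The word is reversed, then every letter is shifted forward by 8.
On uncle: reverse → elcnu; then shift: e+8=m, l+8=t, c+8=k, n+8=v, u+8=c.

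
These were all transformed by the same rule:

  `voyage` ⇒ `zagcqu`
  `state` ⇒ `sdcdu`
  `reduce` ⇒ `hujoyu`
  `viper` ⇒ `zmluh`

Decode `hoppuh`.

v(21)→z(25) and o(14)→a(0) fit y≡11x+2 (mod 26); the inverse of 11 mod 26 is 19. Treating letters as 0–25, the rule is x ↦ 11x + 2 (mod 26).
Reversing it on hoppuh: h(7)→19·(7−2)≡17=r; o(14)→19·(14−2)≡20=u; p(15)→19·(15−2)≡13=n; p(15)→19·(15−2)≡13=n; u(20)→19·(20−2)≡4=e; h(7)→19·(7−2)≡17=r (all mod 26).

runner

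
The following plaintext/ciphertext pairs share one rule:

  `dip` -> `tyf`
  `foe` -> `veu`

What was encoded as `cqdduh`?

It's a constant shift of +16 (ROT16).
Reversing it on cqdduh: c−16=m, q−16=a, d−16=n, d−16=n, u−16=e, h−16=r.

manner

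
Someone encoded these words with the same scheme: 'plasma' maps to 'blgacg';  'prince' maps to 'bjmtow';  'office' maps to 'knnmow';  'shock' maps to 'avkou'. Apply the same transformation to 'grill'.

Each letter's alphabet position (a=0..z=25) is mapped through 17·x+6 mod 26 — an affine cipher.
On grill: g(6)→17·6+6≡4=e; r(17)→17·17+6≡9=j; i(8)→17·8+6≡12=m; l(11)→17·11+6≡11=l; l(11)→17·11+6≡11=l (all mod 26).

ejmll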